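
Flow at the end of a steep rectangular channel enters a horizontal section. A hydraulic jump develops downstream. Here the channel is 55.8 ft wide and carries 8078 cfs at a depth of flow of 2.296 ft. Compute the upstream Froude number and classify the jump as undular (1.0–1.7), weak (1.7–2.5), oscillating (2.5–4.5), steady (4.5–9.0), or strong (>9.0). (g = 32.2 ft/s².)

q = Q/b = 8078/55.8 = 144.8 ft²/s; V₁ = q/y₁ = 63.05 ft/s. Fr₁ = V₁/√(g·y₁) = 7.333.
Fr₁ = 7.333 lies in the steady range.

Fr₁ = 7.333; steady jump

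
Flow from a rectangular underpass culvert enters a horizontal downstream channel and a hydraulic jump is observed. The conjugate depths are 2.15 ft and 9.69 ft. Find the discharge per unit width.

For a rectangular channel the momentum equation gives q² = ½·g·y₁·y₂·(y₁ + y₂) = ½×32.2×2.15×9.69×11.8 = 3971.
q = √3971 = 63.0 ft²/s.

q = 63.0 ft²/s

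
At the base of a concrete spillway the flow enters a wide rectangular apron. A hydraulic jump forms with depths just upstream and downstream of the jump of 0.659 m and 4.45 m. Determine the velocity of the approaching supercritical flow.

V₁ = 13.0 m/s

For a rectangular channel the momentum equation gives q² = ½·g·y₁·y₂·(y₁ + y₂) = ½×9.81×0.659×4.45×5.11 = 73.5.
q = √73.5 = 8.57 m²/s.
V₁ = q/y₁ = 8.57/0.659 = 13.0 m/s.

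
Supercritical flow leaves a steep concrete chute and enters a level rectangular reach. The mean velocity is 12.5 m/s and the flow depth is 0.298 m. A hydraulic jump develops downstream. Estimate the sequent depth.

Fr₁ = V₁/√(g·y₁) = 12.5/√(9.81×0.298) = 7.31.
By Bélanger, y₂/y₁ = ½[√(1 + 8Fr₁²) − 1] = ½[√428.6 − 1] = 9.85.
y₂ = 9.85 × 0.298 = 2.94 m.

y₂ = 2.94 m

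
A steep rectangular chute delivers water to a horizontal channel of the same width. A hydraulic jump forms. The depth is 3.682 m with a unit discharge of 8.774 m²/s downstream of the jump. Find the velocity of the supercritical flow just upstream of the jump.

V₁ = 9.483 m/s

V₂ = q/y₂ = 8.774/3.682 = 2.383 m/s; Fr₂ = V₂/√(g·y₂) = 0.3965.
Since the conjugate-depth ratio holds either way, y₁/y₂ = ½[√(1 + 8Fr₂²) − 1] = ½[√2.2577 − 1] = 0.2513.
y₁ = 0.2513 × 3.682 = 0.9252 m.
V₁ = q/y₁ = 8.774/0.9252 = 9.483 m/s.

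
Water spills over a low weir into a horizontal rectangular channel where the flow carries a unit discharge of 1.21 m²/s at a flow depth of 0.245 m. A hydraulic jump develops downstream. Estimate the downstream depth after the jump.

V₁ = q/y₁ = 1.21/0.245 = 4.94 m/s. Fr₁ = V₁/√(g·y₁) = 4.94/√(9.81×0.245) = 3.19.
Conjugate-depth relation: y₂/y₁ = ½[√(1 + 8Fr₁²) − 1] = ½[√82.19 − 1] = 4.03.
y₂ = 4.03 × 0.245 = 0.988 m.

y₂ = 0.988 m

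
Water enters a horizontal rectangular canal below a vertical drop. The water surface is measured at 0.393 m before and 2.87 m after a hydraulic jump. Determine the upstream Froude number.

For a rectangular channel the momentum equation gives q² = ½·g·y₁·y₂·(y₁ + y₂) = ½×9.81×0.393×2.87×3.26 = 18.1.
q = √18.1 = 4.25 m²/s.
V₁ = q/y₁ = 10.8 m/s; Fr₁ = V₁/√(g·y₁) = 5.51.

Fr₁ = 5.51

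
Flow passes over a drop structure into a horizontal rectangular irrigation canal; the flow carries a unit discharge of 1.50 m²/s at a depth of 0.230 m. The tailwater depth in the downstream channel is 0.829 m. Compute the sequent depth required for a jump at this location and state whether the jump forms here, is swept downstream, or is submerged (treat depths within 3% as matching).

y₂ = 1.30 m; the jump is swept downstream

V₁ = q/y₁ = 1.50/0.230 = 6.52 m/s. Fr₁ = V₁/√(g·y₁) = 6.52/√(9.81×0.230) = 4.34.
From the momentum equation for a rectangular channel, y₂/y₁ = ½[√(1 + 8Fr₁²) − 1] = ½[√151.8 − 1] = 5.66.
y₂ = 5.66 × 0.230 = 1.30 m.
Tailwater y_tw = 0.829 m: y_tw < y₂, so the jump is swept downstream.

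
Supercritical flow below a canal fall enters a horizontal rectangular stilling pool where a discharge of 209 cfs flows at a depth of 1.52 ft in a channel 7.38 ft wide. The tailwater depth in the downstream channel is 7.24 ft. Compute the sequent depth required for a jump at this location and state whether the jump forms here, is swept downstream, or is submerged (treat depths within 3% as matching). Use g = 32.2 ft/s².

q = Q/b = 209/7.38 = 28.3 ft²/s; V₁ = q/y₁ = 18.6 ft/s. Fr₁ = V₁/√(g·y₁) = 2.66.
From the momentum equation for a rectangular channel, y₂/y₁ = ½[√(1 + 8Fr₁²) − 1] = ½[√57.74 − 1] = 3.30.
y₂ = 3.30 × 1.52 = 5.01 ft.
Tailwater y_tw = 7.24 ft: y_tw > y₂, so the jump is submerged.

y₂ = 5.01 ft; the jump is submerged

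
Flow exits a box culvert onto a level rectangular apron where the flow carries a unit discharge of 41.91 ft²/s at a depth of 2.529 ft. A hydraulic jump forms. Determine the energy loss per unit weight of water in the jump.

ΔE = 0.4422 ft

V₁ = q/y₁ = 41.91/2.529 = 16.57 ft/s. Fr₁ = V₁/√(g·y₁) = 16.57/√(32.2×2.529) = 1.836.
Conjugate-depth relation: y₂/y₁ = ½[√(1 + 8Fr₁²) − 1] = ½[√27.979 − 1] = 2.145.
y₂ = 2.145 × 2.529 = 5.424 ft.
V₂ = q/y₂ = 41.91/5.424 = 7.727 ft/s. E₁ = y₁ + V₁²/2g = 6.793 ft; E₂ = y₂ + V₂²/2g = 6.351 ft. ΔE = E₁ − E₂ = 0.4422 ft.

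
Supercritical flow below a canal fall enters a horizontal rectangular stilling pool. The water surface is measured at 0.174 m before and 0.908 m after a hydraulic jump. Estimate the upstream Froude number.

For a rectangular channel the momentum equation gives q² = ½·g·y₁·y₂·(y₁ + y₂) = ½×9.81×0.174×0.908×1.08 = 0.838.
q = √0.838 = 0.916 m²/s.
V₁ = q/y₁ = 5.26 m/s; Fr₁ = V₁/√(g·y₁) = 4.03.

Fr₁ = 4.03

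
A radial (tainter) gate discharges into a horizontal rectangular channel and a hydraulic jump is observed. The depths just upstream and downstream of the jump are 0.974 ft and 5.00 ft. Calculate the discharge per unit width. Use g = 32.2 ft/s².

For a rectangular channel the momentum equation gives q² = ½·g·y₁·y₂·(y₁ + y₂) = ½×32.2×0.974×5.00×5.97 = 468.
q = √468 = 21.6 ft²/s.

q = 21.6 ft²/s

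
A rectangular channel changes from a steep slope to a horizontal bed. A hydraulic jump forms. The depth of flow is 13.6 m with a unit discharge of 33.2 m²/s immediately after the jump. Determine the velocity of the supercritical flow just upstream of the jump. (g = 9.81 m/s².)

V₁ = 29.6 m/s

V₂ = q/y₂ = 33.2/13.6 = 2.44 m/s; Fr₂ = V₂/√(g·y₂) = 0.211.
The Bélanger relation is symmetric: y₁/y₂ = ½[√(1 + 8Fr₂²) − 1] = ½[√1.357 − 1] = 0.0825.
y₁ = 0.0825 × 13.6 = 1.12 m.
V₁ = q/y₁ = 33.2/1.12 = 29.6 m/s.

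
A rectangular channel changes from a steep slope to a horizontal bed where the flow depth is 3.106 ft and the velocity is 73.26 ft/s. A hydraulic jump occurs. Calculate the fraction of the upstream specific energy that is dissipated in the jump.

Fr₁ = V₁/√(g·y₁) = 73.26/√(32.2×3.106) = 7.326.
By Bélanger, y₂/y₁ = ½[√(1 + 8Fr₁²) − 1] = ½[√430.31 − 1] = 9.872.
y₂ = 9.872 × 3.106 = 30.66 ft.
E₁ = y₁ + V₁²/2g = 86.44 ft. ΔE = (y₂ − y₁)³/(4y₁y₂) = 54.93 ft. ΔE/E₁ = 54.93/86.44 = 0.635.

ΔE/E₁ = 0.635 (63.5%)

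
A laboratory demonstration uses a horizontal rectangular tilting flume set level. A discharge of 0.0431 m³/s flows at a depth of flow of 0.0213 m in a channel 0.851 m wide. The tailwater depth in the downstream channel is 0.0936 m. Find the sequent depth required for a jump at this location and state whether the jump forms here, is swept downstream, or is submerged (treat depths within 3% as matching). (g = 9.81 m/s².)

y₂ = 0.146 m; the jump is swept downstream

q = Q/b = 0.0431/0.851 = 0.0506 m²/s; V₁ = q/y₁ = 2.38 m/s. Fr₁ = V₁/√(g·y₁) = 5.20.
Conjugate-depth relation: y₂/y₁ = ½[√(1 + 8Fr₁²) − 1] = ½[√217.5 − 1] = 6.87.
y₂ = 6.87 × 0.0213 = 0.146 m.
Tailwater y_tw = 0.0936 m: y_tw < y₂, so the jump is swept downstream.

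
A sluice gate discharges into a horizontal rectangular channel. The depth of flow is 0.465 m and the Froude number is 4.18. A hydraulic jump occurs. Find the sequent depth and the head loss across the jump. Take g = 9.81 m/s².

y₂ = 2.53 m; ΔE = 1.86 m

Fr₁ = 4.18 (given).
By Bélanger, y₂/y₁ = ½[√(1 + 8Fr₁²) − 1] = ½[√140.8 − 1] = 5.43.
y₂ = 5.43 × 0.465 = 2.53 m.
Head loss: ΔE = (y₂ − y₁)³/(4y₁y₂) = (2.53 − 0.465)³/(4×0.465×2.53) = 8.76/4.70 = 1.86 m.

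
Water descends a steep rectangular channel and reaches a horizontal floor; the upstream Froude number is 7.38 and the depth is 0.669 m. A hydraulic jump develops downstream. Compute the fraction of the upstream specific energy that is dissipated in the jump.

ΔE/E₁ = 0.638 (63.8%)

Fr₁ = 7.38 (given).
Conjugate-depth relation: y₂/y₁ = ½[√(1 + 8Fr₁²) − 1] = ½[√436.7 − 1] = 9.95.
y₂ = 9.95 × 0.669 = 6.66 m.
E₁ = y₁(1 + Fr₁²/2) = 0.669×(1 + 7.38²/2) = 18.9 m. ΔE = (y₂ − y₁)³/(4y₁y₂) = 12.0 m. ΔE/E₁ = 12.0/18.9 = 0.638.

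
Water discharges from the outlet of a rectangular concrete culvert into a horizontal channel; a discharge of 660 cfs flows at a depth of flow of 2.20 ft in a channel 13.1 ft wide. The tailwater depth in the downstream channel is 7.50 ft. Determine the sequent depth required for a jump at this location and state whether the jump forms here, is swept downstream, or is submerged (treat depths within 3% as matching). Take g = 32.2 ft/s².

q = Q/b = 660/13.1 = 50.4 ft²/s; V₁ = q/y₁ = 22.9 ft/s. Fr₁ = V₁/√(g·y₁) = 2.72.
Sequent-depth ratio: y₂/y₁ = ½[√(1 + 8Fr₁²) − 1] = ½[√60.23 − 1] = 3.38.
y₂ = 3.38 × 2.20 = 7.44 ft.
Tailwater y_tw = 7.50 ft: y_tw ≈ y₂, so the jump forms here.

y₂ = 7.44 ft; the jump forms here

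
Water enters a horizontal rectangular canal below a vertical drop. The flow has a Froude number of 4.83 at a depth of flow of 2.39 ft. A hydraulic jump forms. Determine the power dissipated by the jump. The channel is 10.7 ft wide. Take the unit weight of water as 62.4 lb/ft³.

Fr₁ = 4.83 (given).
Bélanger equation: y₂/y₁ = ½[√(1 + 8Fr₁²) − 1] = ½[√187.6 − 1] = 6.35.
y₂ = 6.35 × 2.39 = 15.2 ft.
Head loss: ΔE = (y₂ − y₁)³/(4y₁y₂) = (15.2 − 2.39)³/(4×2.39×15.2) = 2089/145 = 14.4 ft.
V₁ = Fr₁·√(g·y₁) = 4.83×√(32.2×2.39) = 42.4 ft/s; q = V₁·y₁ = 101 ft²/s. Q = q·b = 101 × 10.7 = 1084 cfs. P = γ·Q·ΔE/550 = 62.4 × 1084 × 14.4 / 550 = 1771 hp.

P = 1771 hp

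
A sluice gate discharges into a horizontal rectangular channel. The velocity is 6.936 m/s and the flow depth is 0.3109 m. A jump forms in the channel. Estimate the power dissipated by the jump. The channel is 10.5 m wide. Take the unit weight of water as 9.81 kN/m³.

Fr₁ = V₁/√(g·y₁) = 6.936/√(9.81×0.3109) = 3.972.
Bélanger equation: y₂/y₁ = ½[√(1 + 8Fr₁²) − 1] = ½[√127.19 − 1] = 5.139.
y₂ = 5.139 × 0.3109 = 1.598 m.
Head loss: ΔE = (y₂ − y₁)³/(4y₁y₂) = (1.598 − 0.3109)³/(4×0.3109×1.598) = 2.131/1.987 = 1.072 m.
q = V₁·y₁ = 6.936 × 0.3109 = 2.156 m²/s. Q = q·b = 2.156 × 10.5 = 22.64 m³/s. P = γ·Q·ΔE = 9.81 × 22.64 × 1.072 = 238.2 kW.

P = 238.2 kW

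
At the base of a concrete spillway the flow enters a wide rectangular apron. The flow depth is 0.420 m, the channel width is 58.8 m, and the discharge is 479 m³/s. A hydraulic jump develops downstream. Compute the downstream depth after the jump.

q = Q/b = 479/58.8 = 8.15 m²/s; V₁ = q/y₁ = 19.4 m/s. Fr₁ = V₁/√(g·y₁) = 9.56.
Bélanger equation: y₂/y₁ = ½[√(1 + 8Fr₁²) − 1] = ½[√731.4 − 1] = 13.0.
y₂ = 13.0 × 0.420 = 5.47 m.

y₂ = 5.47 m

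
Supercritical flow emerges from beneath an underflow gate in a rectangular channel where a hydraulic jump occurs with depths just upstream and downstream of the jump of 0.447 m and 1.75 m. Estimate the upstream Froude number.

For a rectangular channel the momentum equation gives q² = ½·g·y₁·y₂·(y₁ + y₂) = ½×9.81×0.447×1.75×2.20 = 8.43.
q = √8.43 = 2.90 m²/s.
V₁ = q/y₁ = 6.50 m/s; Fr₁ = V₁/√(g·y₁) = 3.10.

Fr₁ = 3.10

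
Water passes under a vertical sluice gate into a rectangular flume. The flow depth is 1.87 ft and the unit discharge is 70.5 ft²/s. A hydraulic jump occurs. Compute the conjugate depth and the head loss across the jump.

y₂ = 11.9 ft; ΔE = 11.5 ft

V₁ = q/y₁ = 70.5/1.87 = 37.7 ft/s. Fr₁ = V₁/√(g·y₁) = 37.7/√(32.2×1.87) = 4.86.
From the momentum equation for a rectangular channel, y₂/y₁ = ½[√(1 + 8Fr₁²) − 1] = ½[√189.8 − 1] = 6.39.
y₂ = 6.39 × 1.87 = 11.9 ft.
V₂ = q/y₂ = 70.5/11.9 = 5.90 ft/s. E₁ = y₁ + V₁²/2g = 23.9 ft; E₂ = y₂ + V₂²/2g = 12.5 ft. ΔE = E₁ − E₂ = 11.5 ft.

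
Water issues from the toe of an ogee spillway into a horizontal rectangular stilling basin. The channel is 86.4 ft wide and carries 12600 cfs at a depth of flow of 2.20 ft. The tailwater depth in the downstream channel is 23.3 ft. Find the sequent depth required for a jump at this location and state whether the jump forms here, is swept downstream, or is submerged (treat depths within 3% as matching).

q = Q/b = 12600/86.4 = 146 ft²/s; V₁ = q/y₁ = 66.3 ft/s. Fr₁ = V₁/√(g·y₁) = 7.88.
Sequent-depth ratio: y₂/y₁ = ½[√(1 + 8Fr₁²) − 1] = ½[√497.2 − 1] = 10.6.
y₂ = 10.6 × 2.20 = 23.4 ft.
Tailwater y_tw = 23.3 ft: y_tw ≈ y₂, so the jump forms here.

y₂ = 23.4 ft; the jump forms here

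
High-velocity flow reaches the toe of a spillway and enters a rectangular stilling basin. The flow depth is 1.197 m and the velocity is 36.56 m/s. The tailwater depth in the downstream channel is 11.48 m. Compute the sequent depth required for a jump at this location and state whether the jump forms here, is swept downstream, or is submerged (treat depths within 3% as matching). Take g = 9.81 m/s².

y₂ = 17.47 m; the jump is swept downstream

Fr₁ = V₁/√(g·y₁) = 36.56/√(9.81×1.197) = 10.67.
Sequent-depth ratio: y₂/y₁ = ½[√(1 + 8Fr₁²) − 1] = ½[√911.62 − 1] = 14.60.
y₂ = 14.60 × 1.197 = 17.47 m.
Tailwater y_tw = 11.48 m: y_tw < y₂, so the jump is swept downstream.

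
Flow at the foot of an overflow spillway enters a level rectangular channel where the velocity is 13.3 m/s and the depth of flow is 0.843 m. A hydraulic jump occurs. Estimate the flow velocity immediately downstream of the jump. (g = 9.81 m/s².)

V₂ = 2.19 m/s

Fr₁ = V₁/√(g·y₁) = 13.3/√(9.81×0.843) = 4.62.
By Bélanger, y₂/y₁ = ½[√(1 + 8Fr₁²) − 1] = ½[√172.1 − 1] = 6.06.
y₂ = 6.06 × 0.843 = 5.11 m.
q = V₁·y₁ = 13.3 × 0.843 = 11.2 m²/s.
V₂ = q/y₂ = 11.2/5.11 = 2.19 m/s.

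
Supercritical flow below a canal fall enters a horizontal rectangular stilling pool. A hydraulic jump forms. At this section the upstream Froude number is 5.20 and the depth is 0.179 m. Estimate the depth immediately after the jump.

y₂ = 1.23 m

Fr₁ = 5.20 (given).
By Bélanger, y₂/y₁ = ½[√(1 + 8Fr₁²) − 1] = ½[√217.3 − 1] = 6.87.
y₂ = 6.87 × 0.179 = 1.23 m.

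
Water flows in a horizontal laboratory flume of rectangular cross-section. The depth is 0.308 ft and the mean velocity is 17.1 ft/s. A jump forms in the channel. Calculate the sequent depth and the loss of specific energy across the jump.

y₂ = 2.22 ft; ΔE = 2.54 ft

Fr₁ = V₁/√(g·y₁) = 17.1/√(32.2×0.308) = 5.43.
Conjugate-depth relation: y₂/y₁ = ½[√(1 + 8Fr₁²) − 1] = ½[√236.9 − 1] = 7.20.
y₂ = 7.20 × 0.308 = 2.22 ft.
q = V₁·y₁ = 17.1 × 0.308 = 5.27 ft²/s. V₂ = q/y₂ = 5.27/2.22 = 2.38 ft/s. E₁ = y₁ + V₁²/2g = 4.85 ft; E₂ = y₂ + V₂²/2g = 2.30 ft. ΔE = E₁ − E₂ = 2.54 ft.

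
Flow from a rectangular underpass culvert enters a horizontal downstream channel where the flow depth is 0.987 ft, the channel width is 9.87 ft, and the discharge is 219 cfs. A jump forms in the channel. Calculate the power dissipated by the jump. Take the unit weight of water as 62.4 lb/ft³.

q = Q/b = 219/9.87 = 22.2 ft²/s; V₁ = q/y₁ = 22.5 ft/s. Fr₁ = V₁/√(g·y₁) = 3.99.
Conjugate-depth relation: y₂/y₁ = ½[√(1 + 8Fr₁²) − 1] = ½[√128.2 − 1] = 5.16.
y₂ = 5.16 × 0.987 = 5.09 ft.
Head loss: ΔE = (y₂ − y₁)³/(4y₁y₂) = (5.09 − 0.987)³/(4×0.987×5.09) = 69.3/20.1 = 3.45 ft.
P = γ·Q·ΔE/550 = 62.4 × 219 × 3.45 / 550 = 85.6 hp.

P = 85.6 hp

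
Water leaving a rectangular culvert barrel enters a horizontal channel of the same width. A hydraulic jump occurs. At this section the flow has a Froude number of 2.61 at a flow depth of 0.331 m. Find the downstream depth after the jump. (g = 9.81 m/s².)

y₂ = 1.07 m

Fr₁ = 2.61 (given).
Bélanger equation: y₂/y₁ = ½[√(1 + 8Fr₁²) − 1] = ½[√55.50 − 1] = 3.22.
y₂ = 3.22 × 0.331 = 1.07 m.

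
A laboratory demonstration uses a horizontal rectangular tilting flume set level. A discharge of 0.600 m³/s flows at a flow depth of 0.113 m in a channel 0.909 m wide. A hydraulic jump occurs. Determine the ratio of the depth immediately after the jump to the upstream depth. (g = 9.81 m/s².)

y₂/y₁ = 7.36

q = Q/b = 0.600/0.909 = 0.660 m²/s; V₁ = q/y₁ = 5.84 m/s. Fr₁ = V₁/√(g·y₁) = 5.55.
Sequent-depth ratio: y₂/y₁ = ½[√(1 + 8Fr₁²) − 1] = ½[√247.2 − 1] = 7.36.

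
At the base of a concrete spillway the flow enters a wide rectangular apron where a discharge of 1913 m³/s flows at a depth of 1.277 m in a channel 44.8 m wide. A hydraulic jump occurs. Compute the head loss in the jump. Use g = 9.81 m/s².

ΔE = 41.49 m

q = Q/b = 1913/44.8 = 42.70 m²/s; V₁ = q/y₁ = 33.44 m/s. Fr₁ = V₁/√(g·y₁) = 9.447.
Conjugate-depth relation: y₂/y₁ = ½[√(1 + 8Fr₁²) − 1] = ½[√715.04 − 1] = 12.87.
y₂ = 12.87 × 1.277 = 16.44 m.
Head loss: ΔE = (y₂ − y₁)³/(4y₁y₂) = (16.44 − 1.277)³/(4×1.277×16.44) = 3483/83.95 = 41.49 m.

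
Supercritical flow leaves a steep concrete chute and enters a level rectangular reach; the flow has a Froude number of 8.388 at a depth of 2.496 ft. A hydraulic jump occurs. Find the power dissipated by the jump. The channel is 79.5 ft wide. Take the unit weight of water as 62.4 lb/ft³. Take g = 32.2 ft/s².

P = 103672 hp

Fr₁ = 8.388 (given).
Sequent-depth ratio: y₂/y₁ = ½[√(1 + 8Fr₁²) − 1] = ½[√563.87 − 1] = 11.37.
y₂ = 11.37 × 2.496 = 28.39 ft.
V₁ = Fr₁·√(g·y₁) = 8.388×√(32.2×2.496) = 75.20 ft/s; q = V₁·y₁ = 187.7 ft²/s. V₂ = q/y₂ = 187.7/28.39 = 6.612 ft/s. E₁ = y₁ + V₁²/2g = 90.30 ft; E₂ = y₂ + V₂²/2g = 29.07 ft. ΔE = E₁ − E₂ = 61.24 ft.
Q = q·b = 187.7 × 79.5 = 14922 cfs. P = γ·Q·ΔE/550 = 62.4 × 14922 × 61.24 / 550 = 103672 hp.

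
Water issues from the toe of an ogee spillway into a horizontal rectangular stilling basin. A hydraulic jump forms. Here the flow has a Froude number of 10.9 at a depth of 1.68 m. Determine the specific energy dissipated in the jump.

ΔE = 76.0 m

Fr₁ = 10.9 (given).
From the momentum equation for a rectangular channel, y₂/y₁ = ½[√(1 + 8Fr₁²) − 1] = ½[√951.5 − 1] = 14.9.
y₂ = 14.9 × 1.68 = 25.1 m.
Head loss: ΔE = (y₂ − y₁)³/(4y₁y₂) = (25.1 − 1.68)³/(4×1.68×25.1) = 12798/168 = 76.0 m.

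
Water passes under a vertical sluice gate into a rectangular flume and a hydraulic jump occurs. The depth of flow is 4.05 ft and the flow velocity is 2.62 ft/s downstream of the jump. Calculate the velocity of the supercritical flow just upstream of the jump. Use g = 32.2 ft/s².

V₁ = 27.3 ft/s

Fr₂ = V₂/√(g·y₂) = 2.62/√(32.2×4.05) = 0.229.
The Bélanger relation is symmetric: y₁/y₂ = ½[√(1 + 8Fr₂²) − 1] = ½[√1.421 − 1] = 0.0960.
y₁ = 0.0960 × 4.05 = 0.389 ft.
V₁ = q/y₁ = 10.6/0.389 = 27.3 ft/s.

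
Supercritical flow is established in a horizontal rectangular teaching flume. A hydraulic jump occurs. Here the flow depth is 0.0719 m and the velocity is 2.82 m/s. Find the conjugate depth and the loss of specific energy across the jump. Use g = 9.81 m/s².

y₂ = 0.307 m; ΔE = 0.148 m

Fr₁ = V₁/√(g·y₁) = 2.82/√(9.81×0.0719) = 3.36.
Conjugate-depth relation: y₂/y₁ = ½[√(1 + 8Fr₁²) − 1] = ½[√91.20 − 1] = 4.27.
y₂ = 4.27 × 0.0719 = 0.307 m.
q = V₁·y₁ = 2.82 × 0.0719 = 0.203 m²/s. V₂ = q/y₂ = 0.203/0.307 = 0.660 m/s. E₁ = y₁ + V₁²/2g = 0.477 m; E₂ = y₂ + V₂²/2g = 0.330 m. ΔE = E₁ − E₂ = 0.148 m.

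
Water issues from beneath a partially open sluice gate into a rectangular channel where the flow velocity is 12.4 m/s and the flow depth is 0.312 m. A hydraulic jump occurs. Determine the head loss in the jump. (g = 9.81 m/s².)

Fr₁ = V₁/√(g·y₁) = 12.4/√(9.81×0.312) = 7.09.
Sequent-depth ratio: y₂/y₁ = ½[√(1 + 8Fr₁²) − 1] = ½[√402.9 − 1] = 9.54.
y₂ = 9.54 × 0.312 = 2.98 m.
q = V₁·y₁ = 12.4 × 0.312 = 3.87 m²/s. V₂ = q/y₂ = 3.87/2.98 = 1.30 m/s. E₁ = y₁ + V₁²/2g = 8.15 m; E₂ = y₂ + V₂²/2g = 3.06 m. ΔE = E₁ − E₂ = 5.09 m.

ΔE = 5.09 m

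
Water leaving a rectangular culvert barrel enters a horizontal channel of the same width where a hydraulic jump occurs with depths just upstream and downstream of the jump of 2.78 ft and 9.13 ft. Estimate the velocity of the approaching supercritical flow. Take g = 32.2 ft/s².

For a rectangular channel the momentum equation gives q² = ½·g·y₁·y₂·(y₁ + y₂) = ½×32.2×2.78×9.13×11.9 = 4867.
q = √4867 = 69.8 ft²/s.
V₁ = q/y₁ = 69.8/2.78 = 25.1 ft/s.

V₁ = 25.1 ft/s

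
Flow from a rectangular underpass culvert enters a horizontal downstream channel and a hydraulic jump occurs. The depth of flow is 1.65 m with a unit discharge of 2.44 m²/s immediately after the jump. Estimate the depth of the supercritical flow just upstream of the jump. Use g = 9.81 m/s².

V₂ = q/y₂ = 2.44/1.65 = 1.48 m/s; Fr₂ = V₂/√(g·y₂) = 0.368.
From the momentum equation (using Fr₂), y₁/y₂ = ½[√(1 + 8Fr₂²) − 1] = ½[√2.081 − 1] = 0.221.
y₁ = 0.221 × 1.65 = 0.365 m.

y₁ = 0.365 m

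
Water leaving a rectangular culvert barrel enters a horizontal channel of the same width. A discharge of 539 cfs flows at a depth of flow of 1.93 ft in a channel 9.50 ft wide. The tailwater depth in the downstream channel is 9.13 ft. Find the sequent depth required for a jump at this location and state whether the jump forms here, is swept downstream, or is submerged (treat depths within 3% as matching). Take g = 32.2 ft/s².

y₂ = 9.26 ft; the jump forms here

q = Q/b = 539/9.50 = 56.7 ft²/s; V₁ = q/y₁ = 29.4 ft/s. Fr₁ = V₁/√(g·y₁) = 3.73.
Bélanger equation: y₂/y₁ = ½[√(1 + 8Fr₁²) − 1] = ½[√112.2 − 1] = 4.80.
y₂ = 4.80 × 1.93 = 9.26 ft.
Tailwater y_tw = 9.13 ft: y_tw ≈ y₂, so the jump forms here.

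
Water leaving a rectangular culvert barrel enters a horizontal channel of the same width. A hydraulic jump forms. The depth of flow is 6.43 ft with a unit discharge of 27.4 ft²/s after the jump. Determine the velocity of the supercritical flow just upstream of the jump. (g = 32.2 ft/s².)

V₁ = 28.0 ft/s

V₂ = q/y₂ = 27.4/6.43 = 4.26 ft/s; Fr₂ = V₂/√(g·y₂) = 0.296.
Applying the sequent-depth relation in reverse, y₁/y₂ = ½[√(1 + 8Fr₂²) − 1] = ½[√1.702 − 1] = 0.152.
y₁ = 0.152 × 6.43 = 0.979 ft.
V₁ = q/y₁ = 27.4/0.979 = 28.0 ft/s.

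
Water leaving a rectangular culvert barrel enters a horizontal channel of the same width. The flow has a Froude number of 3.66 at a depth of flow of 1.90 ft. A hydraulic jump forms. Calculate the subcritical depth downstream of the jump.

y₂ = 8.93 ft

Fr₁ = 3.66 (given).
Sequent-depth ratio: y₂/y₁ = ½[√(1 + 8Fr₁²) − 1] = ½[√108.2 − 1] = 4.70.
y₂ = 4.70 × 1.90 = 8.93 ft.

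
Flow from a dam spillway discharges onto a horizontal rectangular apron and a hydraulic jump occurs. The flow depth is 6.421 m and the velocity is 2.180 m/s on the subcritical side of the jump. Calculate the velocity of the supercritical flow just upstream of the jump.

Fr₂ = V₂/√(g·y₂) = 2.180/√(9.81×6.421) = 0.2747.
The Bélanger relation is symmetric: y₁/y₂ = ½[√(1 + 8Fr₂²) − 1] = ½[√1.6036 − 1] = 0.1332.
y₁ = 0.1332 × 6.421 = 0.8550 m.
V₁ = q/y₁ = 14.00/0.8550 = 16.37 m/s.

V₁ = 16.37 m/s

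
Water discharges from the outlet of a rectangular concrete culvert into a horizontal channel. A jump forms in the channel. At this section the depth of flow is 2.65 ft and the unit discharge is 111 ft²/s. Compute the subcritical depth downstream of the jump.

V₁ = q/y₁ = 111/2.65 = 41.9 ft/s. Fr₁ = V₁/√(g·y₁) = 41.9/√(32.2×2.65) = 4.53.
Conjugate-depth relation: y₂/y₁ = ½[√(1 + 8Fr₁²) − 1] = ½[√165.5 − 1] = 5.93.
y₂ = 5.93 × 2.65 = 15.7 ft.

y₂ = 15.7 ft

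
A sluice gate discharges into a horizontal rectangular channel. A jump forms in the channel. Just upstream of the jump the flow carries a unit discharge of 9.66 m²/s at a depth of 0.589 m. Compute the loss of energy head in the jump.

ΔE = 8.74 m

V₁ = q/y₁ = 9.66/0.589 = 16.4 m/s. Fr₁ = V₁/√(g·y₁) = 16.4/√(9.81×0.589) = 6.82.
Sequent-depth ratio: y₂/y₁ = ½[√(1 + 8Fr₁²) − 1] = ½[√373.4 − 1] = 9.16.
y₂ = 9.16 × 0.589 = 5.40 m.
Head loss: ΔE = (y₂ − y₁)³/(4y₁y₂) = (5.40 − 0.589)³/(4×0.589×5.40) = 111/12.7 = 8.74 m.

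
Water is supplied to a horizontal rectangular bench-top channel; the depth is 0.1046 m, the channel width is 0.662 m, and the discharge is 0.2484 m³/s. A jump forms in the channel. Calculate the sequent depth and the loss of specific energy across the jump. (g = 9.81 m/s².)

y₂ = 0.4742 m; ΔE = 0.2544 m

q = Q/b = 0.2484/0.662 = 0.3752 m²/s; V₁ = q/y₁ = 3.587 m/s. Fr₁ = V₁/√(g·y₁) = 3.541.
From the momentum equation for a rectangular channel, y₂/y₁ = ½[√(1 + 8Fr₁²) − 1] = ½[√101.33 − 1] = 4.533.
y₂ = 4.533 × 0.1046 = 0.4742 m.
V₂ = q/y₂ = 0.3752/0.4742 = 0.7914 m/s. E₁ = y₁ + V₁²/2g = 0.7605 m; E₂ = y₂ + V₂²/2g = 0.5061 m. ΔE = E₁ − E₂ = 0.2544 m.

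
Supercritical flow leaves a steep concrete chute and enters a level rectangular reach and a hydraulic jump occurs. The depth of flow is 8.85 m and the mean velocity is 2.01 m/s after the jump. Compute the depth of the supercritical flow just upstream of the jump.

y₁ = 0.759 m

Fr₂ = V₂/√(g·y₂) = 2.01/√(9.81×8.85) = 0.216.
Applying the sequent-depth relation in reverse, y₁/y₂ = ½[√(1 + 8Fr₂²) − 1] = ½[√1.372 − 1] = 0.0857.
y₁ = 0.0857 × 8.85 = 0.759 m.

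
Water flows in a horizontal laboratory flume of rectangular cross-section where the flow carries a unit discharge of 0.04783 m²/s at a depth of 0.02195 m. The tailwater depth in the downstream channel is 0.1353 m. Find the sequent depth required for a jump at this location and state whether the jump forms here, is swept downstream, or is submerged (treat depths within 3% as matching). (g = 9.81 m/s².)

y₂ = 0.1352 m; the jump forms here

V₁ = q/y₁ = 0.04783/0.02195 = 2.179 m/s. Fr₁ = V₁/√(g·y₁) = 2.179/√(9.81×0.02195) = 4.696.
By Bélanger, y₂/y₁ = ½[√(1 + 8Fr₁²) − 1] = ½[√177.41 − 1] = 6.160.
y₂ = 6.160 × 0.02195 = 0.1352 m.
Tailwater y_tw = 0.1353 m: y_tw ≈ y₂, so the jump forms here.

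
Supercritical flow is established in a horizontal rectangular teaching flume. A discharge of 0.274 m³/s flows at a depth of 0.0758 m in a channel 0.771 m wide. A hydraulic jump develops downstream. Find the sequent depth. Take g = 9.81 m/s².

q = Q/b = 0.274/0.771 = 0.355 m²/s; V₁ = q/y₁ = 4.69 m/s. Fr₁ = V₁/√(g·y₁) = 5.44.
From the momentum equation for a rectangular channel, y₂/y₁ = ½[√(1 + 8Fr₁²) − 1] = ½[√237.5 − 1] = 7.21.
y₂ = 7.21 × 0.0758 = 0.546 m.

y₂ = 0.546 m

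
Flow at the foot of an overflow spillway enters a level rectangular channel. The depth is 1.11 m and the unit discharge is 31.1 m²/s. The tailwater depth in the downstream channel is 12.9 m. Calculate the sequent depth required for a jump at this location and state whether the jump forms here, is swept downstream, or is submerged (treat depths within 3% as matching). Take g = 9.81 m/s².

y₂ = 12.8 m; the jump forms here

V₁ = q/y₁ = 31.1/1.11 = 28.0 m/s. Fr₁ = V₁/√(g·y₁) = 28.0/√(9.81×1.11) = 8.49.
From the momentum equation for a rectangular channel, y₂/y₁ = ½[√(1 + 8Fr₁²) − 1] = ½[√577.7 − 1] = 11.5.
y₂ = 11.5 × 1.11 = 12.8 m.
Tailwater y_tw = 12.9 m: y_tw ≈ y₂, so the jump forms here.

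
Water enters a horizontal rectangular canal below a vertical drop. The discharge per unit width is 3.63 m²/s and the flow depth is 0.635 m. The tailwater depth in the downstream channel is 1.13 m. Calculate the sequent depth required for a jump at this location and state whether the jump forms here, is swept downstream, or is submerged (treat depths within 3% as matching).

V₁ = q/y₁ = 3.63/0.635 = 5.72 m/s. Fr₁ = V₁/√(g·y₁) = 5.72/√(9.81×0.635) = 2.29.
Sequent-depth ratio: y₂/y₁ = ½[√(1 + 8Fr₁²) − 1] = ½[√42.97 − 1] = 2.78.
y₂ = 2.78 × 0.635 = 1.76 m.
Tailwater y_tw = 1.13 m: y_tw < y₂, so the jump is swept downstream.

y₂ = 1.76 m; the jump is swept downstream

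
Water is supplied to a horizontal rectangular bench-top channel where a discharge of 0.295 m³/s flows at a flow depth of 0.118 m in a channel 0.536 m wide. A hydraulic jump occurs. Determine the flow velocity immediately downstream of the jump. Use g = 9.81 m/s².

V₂ = 0.825 m/s

q = Q/b = 0.295/0.536 = 0.550 m²/s; V₁ = q/y₁ = 4.66 m/s. Fr₁ = V₁/√(g·y₁) = 4.34.
Sequent-depth ratio: y₂/y₁ = ½[√(1 + 8Fr₁²) − 1] = ½[√151.3 − 1] = 5.65.
y₂ = 5.65 × 0.118 = 0.667 m.
V₂ = q/y₂ = 0.550/0.667 = 0.825 m/s.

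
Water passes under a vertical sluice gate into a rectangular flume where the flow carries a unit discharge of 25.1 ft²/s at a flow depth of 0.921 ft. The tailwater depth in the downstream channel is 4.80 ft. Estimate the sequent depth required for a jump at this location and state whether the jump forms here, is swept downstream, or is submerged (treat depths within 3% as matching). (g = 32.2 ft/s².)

V₁ = q/y₁ = 25.1/0.921 = 27.3 ft/s. Fr₁ = V₁/√(g·y₁) = 27.3/√(32.2×0.921) = 5.00.
By Bélanger, y₂/y₁ = ½[√(1 + 8Fr₁²) − 1] = ½[√201.4 − 1] = 6.60.
y₂ = 6.60 × 0.921 = 6.07 ft.
Tailwater y_tw = 4.80 ft: y_tw < y₂, so the jump is swept downstream.

y₂ = 6.07 ft; the jump is swept downstream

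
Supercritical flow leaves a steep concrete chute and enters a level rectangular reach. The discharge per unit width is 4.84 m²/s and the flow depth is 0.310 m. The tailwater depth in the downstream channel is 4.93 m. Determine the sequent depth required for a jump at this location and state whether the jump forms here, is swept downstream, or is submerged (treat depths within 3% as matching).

y₂ = 3.77 m; the jump is submerged

V₁ = q/y₁ = 4.84/0.310 = 15.6 m/s. Fr₁ = V₁/√(g·y₁) = 15.6/√(9.81×0.310) = 8.95.
By Bélanger, y₂/y₁ = ½[√(1 + 8Fr₁²) − 1] = ½[√642.2 − 1] = 12.2.
y₂ = 12.2 × 0.310 = 3.77 m.
Tailwater y_tw = 4.93 m: y_tw > y₂, so the jump is submerged.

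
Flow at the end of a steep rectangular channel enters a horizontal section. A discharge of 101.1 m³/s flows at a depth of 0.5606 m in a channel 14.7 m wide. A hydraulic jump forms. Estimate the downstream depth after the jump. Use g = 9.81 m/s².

q = Q/b = 101.1/14.7 = 6.878 m²/s; V₁ = q/y₁ = 12.27 m/s. Fr₁ = V₁/√(g·y₁) = 5.231.
Conjugate-depth relation: y₂/y₁ = ½[√(1 + 8Fr₁²) − 1] = ½[√219.94 − 1] = 6.915.
y₂ = 6.915 × 0.5606 = 3.877 m.

y₂ = 3.877 m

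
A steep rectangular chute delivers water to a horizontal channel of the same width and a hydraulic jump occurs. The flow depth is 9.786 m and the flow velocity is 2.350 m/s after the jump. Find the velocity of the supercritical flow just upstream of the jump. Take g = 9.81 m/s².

Fr₂ = V₂/√(g·y₂) = 2.350/√(9.81×9.786) = 0.2398.
The Bélanger relation is symmetric: y₁/y₂ = ½[√(1 + 8Fr₂²) − 1] = ½[√1.4602 − 1] = 0.1042.
y₁ = 0.1042 × 9.786 = 1.020 m.
V₁ = q/y₁ = 23.00/1.020 = 22.55 m/s.

V₁ = 22.55 m/s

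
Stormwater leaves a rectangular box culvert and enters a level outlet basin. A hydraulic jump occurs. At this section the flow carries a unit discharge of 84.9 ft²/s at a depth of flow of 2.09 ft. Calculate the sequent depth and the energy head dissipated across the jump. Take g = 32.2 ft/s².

V₁ = q/y₁ = 84.9/2.09 = 40.6 ft/s. Fr₁ = V₁/√(g·y₁) = 40.6/√(32.2×2.09) = 4.95.
Conjugate-depth relation: y₂/y₁ = ½[√(1 + 8Fr₁²) − 1] = ½[√197.2 − 1] = 6.52.
y₂ = 6.52 × 2.09 = 13.6 ft.
Head loss: ΔE = (y₂ − y₁)³/(4y₁y₂) = (13.6 − 2.09)³/(4×2.09×13.6) = 1536/114 = 13.5 ft.

y₂ = 13.6 ft; ΔE = 13.5 ft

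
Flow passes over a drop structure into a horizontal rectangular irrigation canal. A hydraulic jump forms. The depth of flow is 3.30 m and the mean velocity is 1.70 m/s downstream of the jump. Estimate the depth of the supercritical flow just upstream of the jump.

Fr₂ = V₂/√(g·y₂) = 1.70/√(9.81×3.30) = 0.299.
Since the conjugate-depth ratio holds either way, y₁/y₂ = ½[√(1 + 8Fr₂²) − 1] = ½[√1.714 − 1] = 0.155.
y₁ = 0.155 × 3.30 = 0.510 m.

y₁ = 0.510 m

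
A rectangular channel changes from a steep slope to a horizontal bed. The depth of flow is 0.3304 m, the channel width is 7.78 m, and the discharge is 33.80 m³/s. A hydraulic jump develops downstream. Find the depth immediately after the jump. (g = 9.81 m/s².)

q = Q/b = 33.80/7.78 = 4.344 m²/s; V₁ = q/y₁ = 13.15 m/s. Fr₁ = V₁/√(g·y₁) = 7.304.
By Bélanger, y₂/y₁ = ½[√(1 + 8Fr₁²) − 1] = ½[√427.75 − 1] = 9.841.
y₂ = 9.841 × 0.3304 = 3.251 m.

y₂ = 3.251 m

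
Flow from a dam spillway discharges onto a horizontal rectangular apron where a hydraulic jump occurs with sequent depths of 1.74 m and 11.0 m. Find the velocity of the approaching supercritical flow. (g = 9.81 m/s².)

For a rectangular channel the momentum equation gives q² = ½·g·y₁·y₂·(y₁ + y₂) = ½×9.81×1.74×11.0×12.7 = 1196.
q = √1196 = 34.6 m²/s.
V₁ = q/y₁ = 34.6/1.74 = 19.9 m/s.

V₁ = 19.9 m/s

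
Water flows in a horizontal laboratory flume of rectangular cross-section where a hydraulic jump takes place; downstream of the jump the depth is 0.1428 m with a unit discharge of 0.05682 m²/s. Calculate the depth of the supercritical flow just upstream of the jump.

y₁ = 0.02713 m

V₂ = q/y₂ = 0.05682/0.1428 = 0.3979 m/s; Fr₂ = V₂/√(g·y₂) = 0.3362.
Applying the sequent-depth relation in reverse, y₁/y₂ = ½[√(1 + 8Fr₂²) − 1] = ½[√1.9041 − 1] = 0.1900.
y₁ = 0.1900 × 0.1428 = 0.02713 m.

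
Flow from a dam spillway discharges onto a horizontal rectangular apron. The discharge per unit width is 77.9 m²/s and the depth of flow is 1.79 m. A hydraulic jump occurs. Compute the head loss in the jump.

V₁ = q/y₁ = 77.9/1.79 = 43.5 m/s. Fr₁ = V₁/√(g·y₁) = 43.5/√(9.81×1.79) = 10.4.
Sequent-depth ratio: y₂/y₁ = ½[√(1 + 8Fr₁²) − 1] = ½[√863.9 − 1] = 14.2.
y₂ = 14.2 × 1.79 = 25.4 m.
Head loss: ΔE = (y₂ − y₁)³/(4y₁y₂) = (25.4 − 1.79)³/(4×1.79×25.4) = 13178/182 = 72.4 m.

ΔE = 72.4 m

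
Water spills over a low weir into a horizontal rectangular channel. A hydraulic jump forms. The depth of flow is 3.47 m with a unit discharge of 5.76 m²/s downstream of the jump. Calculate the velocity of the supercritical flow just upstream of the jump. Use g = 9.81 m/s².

V₁ = 11.7 m/s

V₂ = q/y₂ = 5.76/3.47 = 1.66 m/s; Fr₂ = V₂/√(g·y₂) = 0.285.
Applying the sequent-depth relation in reverse, y₁/y₂ = ½[√(1 + 8Fr₂²) − 1] = ½[√1.648 − 1] = 0.142.
y₁ = 0.142 × 3.47 = 0.492 m.
V₁ = q/y₁ = 5.76/0.492 = 11.7 m/s.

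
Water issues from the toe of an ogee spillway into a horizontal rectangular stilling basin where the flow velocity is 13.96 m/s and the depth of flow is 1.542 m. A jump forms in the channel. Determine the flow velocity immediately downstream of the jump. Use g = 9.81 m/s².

V₂ = 3.034 m/s

Fr₁ = V₁/√(g·y₁) = 13.96/√(9.81×1.542) = 3.589.
From the momentum equation for a rectangular channel, y₂/y₁ = ½[√(1 + 8Fr₁²) − 1] = ½[√104.06 − 1] = 4.601.
y₂ = 4.601 × 1.542 = 7.094 m.
q = V₁·y₁ = 13.96 × 1.542 = 21.53 m²/s.
V₂ = q/y₂ = 21.53/7.094 = 3.034 m/s.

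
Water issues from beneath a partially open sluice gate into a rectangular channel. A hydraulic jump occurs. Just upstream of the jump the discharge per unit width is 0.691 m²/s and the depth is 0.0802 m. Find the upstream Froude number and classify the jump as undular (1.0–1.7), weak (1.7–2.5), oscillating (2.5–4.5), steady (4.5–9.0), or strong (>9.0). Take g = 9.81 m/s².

Fr₁ = 9.71; strong jump

V₁ = q/y₁ = 0.691/0.0802 = 8.62 m/s. Fr₁ = V₁/√(g·y₁) = 8.62/√(9.81×0.0802) = 9.71.
Fr₁ = 9.71 lies in the strong range.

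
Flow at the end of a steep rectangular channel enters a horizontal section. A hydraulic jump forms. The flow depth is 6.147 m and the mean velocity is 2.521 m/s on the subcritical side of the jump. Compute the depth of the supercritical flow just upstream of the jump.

Fr₂ = V₂/√(g·y₂) = 2.521/√(9.81×6.147) = 0.3246.
Since the conjugate-depth ratio holds either way, y₁/y₂ = ½[√(1 + 8Fr₂²) − 1] = ½[√1.8431 − 1] = 0.1788.
y₁ = 0.1788 × 6.147 = 1.099 m.

y₁ = 1.099 m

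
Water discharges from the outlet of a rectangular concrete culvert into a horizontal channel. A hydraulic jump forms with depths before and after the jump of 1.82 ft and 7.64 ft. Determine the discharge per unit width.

q = 46.0 ft²/s

For a rectangular channel the momentum equation gives q² = ½·g·y₁·y₂·(y₁ + y₂) = ½×32.2×1.82×7.64×9.46 = 2118.
q = √2118 = 46.0 ft²/s.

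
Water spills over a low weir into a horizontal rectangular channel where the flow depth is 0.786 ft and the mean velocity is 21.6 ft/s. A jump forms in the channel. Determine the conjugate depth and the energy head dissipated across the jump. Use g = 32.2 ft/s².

Fr₁ = V₁/√(g·y₁) = 21.6/√(32.2×0.786) = 4.29.
Conjugate-depth relation: y₂/y₁ = ½[√(1 + 8Fr₁²) − 1] = ½[√148.5 − 1] = 5.59.
y₂ = 5.59 × 0.786 = 4.40 ft.
q = V₁·y₁ = 21.6 × 0.786 = 17.0 ft²/s. V₂ = q/y₂ = 17.0/4.40 = 3.86 ft/s. E₁ = y₁ + V₁²/2g = 8.03 ft; E₂ = y₂ + V₂²/2g = 4.63 ft. ΔE = E₁ − E₂ = 3.40 ft.

y₂ = 4.40 ft; ΔE = 3.40 ft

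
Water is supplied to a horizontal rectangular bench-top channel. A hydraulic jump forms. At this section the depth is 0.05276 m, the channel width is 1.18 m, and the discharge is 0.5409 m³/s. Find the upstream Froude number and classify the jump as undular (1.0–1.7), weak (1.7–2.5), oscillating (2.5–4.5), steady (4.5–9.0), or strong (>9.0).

Fr₁ = 12.08; strong jump

q = Q/b = 0.5409/1.18 = 0.4584 m²/s; V₁ = q/y₁ = 8.688 m/s. Fr₁ = V₁/√(g·y₁) = 12.08.
Fr₁ = 12.08 lies in the strong range.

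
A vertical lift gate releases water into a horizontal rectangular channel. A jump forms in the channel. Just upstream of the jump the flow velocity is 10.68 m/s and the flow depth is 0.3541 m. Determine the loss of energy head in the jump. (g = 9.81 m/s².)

ΔE = 3.370 m

Fr₁ = V₁/√(g·y₁) = 10.68/√(9.81×0.3541) = 5.730.
Conjugate-depth relation: y₂/y₁ = ½[√(1 + 8Fr₁²) − 1] = ½[√263.69 − 1] = 7.619.
y₂ = 7.619 × 0.3541 = 2.698 m.
Head loss: ΔE = (y₂ − y₁)³/(4y₁y₂) = (2.698 − 0.3541)³/(4×0.3541×2.698) = 12.88/3.821 = 3.370 m.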